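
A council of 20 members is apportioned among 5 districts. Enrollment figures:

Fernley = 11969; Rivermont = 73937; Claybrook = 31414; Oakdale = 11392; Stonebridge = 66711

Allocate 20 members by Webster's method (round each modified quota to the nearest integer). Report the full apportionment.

Fernley: 1, Rivermont: 8, Claybrook: 3, Oakdale: 1, Stonebridge: 7

Standard divisor 195423/20 ≈ 9771.15; standard quotas: Fernley 1.225, Rivermont 7.567, Claybrook 3.215, Oakdale 1.166, Stonebridge 6.827.
Rounding to the nearest integer gives Fernley 1, Rivermont 8, Claybrook 3, Oakdale 1, Stonebridge 7 — total 20, matching the house size, so no adjustment is needed.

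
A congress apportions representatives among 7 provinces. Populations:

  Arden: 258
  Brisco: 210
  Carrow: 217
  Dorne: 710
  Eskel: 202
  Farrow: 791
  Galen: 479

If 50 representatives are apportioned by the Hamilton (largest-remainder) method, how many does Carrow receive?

4

The standard divisor is 2867/50 ≈ 57.34.
Standard quotas: Arden 4.499, Brisco 3.662, Carrow 3.784, Dorne 12.382, Eskel 3.523, Farrow 13.795, Galen 8.354.
Lower quotas: Arden 4, Brisco 3, Carrow 3, Dorne 12, Eskel 3, Farrow 13, Galen 8 (sum 46, leaving 4 seats).
Remainders in descending order: Farrow 0.795, Carrow 0.784, Brisco 0.662, Eskel 0.523, Arden 0.499, Dorne 0.382, Galen 0.354.
The surplus seats go to Farrow, Carrow, Brisco, Eskel.
Carrow receives 4.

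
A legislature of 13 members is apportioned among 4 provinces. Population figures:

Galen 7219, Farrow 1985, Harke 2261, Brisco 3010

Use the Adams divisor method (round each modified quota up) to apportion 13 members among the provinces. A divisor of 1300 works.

Galen 6, Farrow 2, Harke 2, Brisco 3

With modified divisor 1300: modified quotas Galen 5.553, Farrow 1.527, Harke 1.739, Brisco 2.315.
Rounding up: Galen 6, Farrow 2, Harke 2, Brisco 3 (total 13).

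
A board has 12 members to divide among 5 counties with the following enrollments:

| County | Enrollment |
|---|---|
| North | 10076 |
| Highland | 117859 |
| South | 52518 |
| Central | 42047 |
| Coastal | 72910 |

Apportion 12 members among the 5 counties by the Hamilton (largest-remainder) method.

Total 295410; standard divisor 295410/12 ≈ 24617.5.
Standard quotas: North 0.4093, Highland 4.7876, South 2.1334, Central 1.7080, Coastal 2.9617.
Lower quotas: North 0, Highland 4, South 2, Central 1, Coastal 2 (sum 9, leaving 3 seats).
Remainders in descending order: Coastal 0.9617, Highland 0.7876, Central 0.7080, North 0.4093, South 0.1334.
The surplus seats go to Coastal, Highland, Central.

North 0, Highland 5, South 2, Central 2, Coastal 3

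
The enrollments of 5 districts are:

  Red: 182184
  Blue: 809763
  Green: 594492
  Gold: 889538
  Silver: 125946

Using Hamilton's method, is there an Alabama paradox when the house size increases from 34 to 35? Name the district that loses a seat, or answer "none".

At 34 seats: Red 2, Blue 10, Green 8, Gold 12, Silver 2.
At 35 seats: Red 2, Blue 11, Green 8, Gold 12, Silver 2.
No district's allocation decreased.

none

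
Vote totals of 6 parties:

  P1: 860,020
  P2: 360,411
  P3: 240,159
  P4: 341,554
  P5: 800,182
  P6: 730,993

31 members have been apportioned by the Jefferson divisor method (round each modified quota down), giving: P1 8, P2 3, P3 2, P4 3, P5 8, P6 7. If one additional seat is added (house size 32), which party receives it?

Priority for the next seat is population ÷ (current seats + 1).
Priorities: P1 95557.778, P2 90102.750, P3 80053.000, P4 85388.500, P5 88909.111, P6 91374.125.
Highest priority: P1.

P1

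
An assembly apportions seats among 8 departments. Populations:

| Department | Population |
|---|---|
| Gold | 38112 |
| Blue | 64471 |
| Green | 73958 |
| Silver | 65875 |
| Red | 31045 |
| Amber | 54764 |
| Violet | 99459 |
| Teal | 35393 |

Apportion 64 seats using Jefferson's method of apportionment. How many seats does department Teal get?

Standard divisor 463077/64 ≈ 7235.578; standard quotas: Gold 5.267, Blue 8.910, Green 10.221, Silver 9.104, Red 4.291, Amber 7.569, Violet 13.746, Teal 4.892.
Rounding down gives 5, 8, 10, 9, 4, 7, 13, 4 = 60 seats, so the divisor must be adjusted.
With modified divisor 6800: modified quotas Gold 5.605, Blue 9.481, Green 10.876, Silver 9.688, Red 4.565, Amber 8.054, Violet 14.626, Teal 5.205.
Rounding down: Gold 5, Blue 9, Green 10, Silver 9, Red 4, Amber 8, Violet 14, Teal 5 (total 64).
Teal receives 5.

5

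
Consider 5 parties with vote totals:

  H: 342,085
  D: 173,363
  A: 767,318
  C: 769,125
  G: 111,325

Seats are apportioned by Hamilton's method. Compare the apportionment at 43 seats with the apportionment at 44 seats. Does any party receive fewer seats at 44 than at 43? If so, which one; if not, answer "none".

D

At 43 seats: H 7, D 4, A 15, C 15, G 2.
At 44 seats: H 7, D 3, A 16, C 16, G 2.
D drops from 4 to 3.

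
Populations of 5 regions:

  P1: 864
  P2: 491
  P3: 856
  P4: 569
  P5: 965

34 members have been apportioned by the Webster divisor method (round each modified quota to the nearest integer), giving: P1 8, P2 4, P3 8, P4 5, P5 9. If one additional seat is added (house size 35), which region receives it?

P2

Priority for the next seat is population ÷ (current seats + 0.5).
Priorities: P1 101.647, P2 109.111, P3 100.706, P4 103.455, P5 101.579.
Highest priority: P2.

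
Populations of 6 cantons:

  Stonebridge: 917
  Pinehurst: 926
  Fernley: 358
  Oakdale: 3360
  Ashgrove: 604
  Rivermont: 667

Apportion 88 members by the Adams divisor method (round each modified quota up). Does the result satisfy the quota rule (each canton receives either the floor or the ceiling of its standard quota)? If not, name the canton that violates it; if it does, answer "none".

Standard quotas: Stonebridge 11.811, Pinehurst 11.927, Fernley 4.611, Oakdale 43.279, Ashgrove 7.780, Rivermont 8.591.
Adams allocation: Stonebridge 12, Pinehurst 12, Fernley 5, Oakdale 42, Ashgrove 8, Rivermont 9.
Oakdale has quota 43.279 (lower 43, upper 44) but receives 42 — outside the quota interval.

Oakdale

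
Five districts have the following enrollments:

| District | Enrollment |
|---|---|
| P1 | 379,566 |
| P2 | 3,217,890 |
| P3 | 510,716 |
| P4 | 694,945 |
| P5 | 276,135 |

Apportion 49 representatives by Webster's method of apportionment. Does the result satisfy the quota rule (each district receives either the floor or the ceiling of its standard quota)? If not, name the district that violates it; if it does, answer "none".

P2

Standard quotas: P1 3.662, P2 31.043, P3 4.927, P4 6.704, P5 2.664.
Webster allocation: P1 4, P2 30, P3 5, P4 7, P5 3.
P2 has quota 31.043 (lower 31, upper 32) but receives 30 — outside the quota interval.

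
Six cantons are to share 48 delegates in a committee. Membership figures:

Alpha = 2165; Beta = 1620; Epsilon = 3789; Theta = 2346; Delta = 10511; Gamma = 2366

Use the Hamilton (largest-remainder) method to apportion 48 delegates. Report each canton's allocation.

Standard divisor: 22797 ÷ 48 ≈ 474.938.
Standard quotas: Alpha 4.5585, Beta 3.4110, Epsilon 7.9779, Theta 4.9396, Delta 22.1313, Gamma 4.9817.
Lower quotas: Alpha 4, Beta 3, Epsilon 7, Theta 4, Delta 22, Gamma 4 (sum 44, leaving 4 seats).
Remainders in descending order: Gamma 0.9817, Epsilon 0.9779, Theta 0.9396, Alpha 0.5585, Beta 0.4110, Delta 0.1313.
Largest remainders: Gamma, Epsilon, Theta, Alpha receive the extra seats.

Alpha: 5; Beta: 3; Epsilon: 8; Theta: 5; Delta: 22; Gamma: 5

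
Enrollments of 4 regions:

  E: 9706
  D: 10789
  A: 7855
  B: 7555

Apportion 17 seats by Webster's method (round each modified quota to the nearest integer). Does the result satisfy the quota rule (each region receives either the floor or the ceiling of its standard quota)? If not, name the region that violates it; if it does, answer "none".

Standard quotas: E 4.596, D 5.108, A 3.719, B 3.577.
Webster allocation: E 4, D 5, A 4, B 4.
Every allocation lies between the lower and upper quota.

none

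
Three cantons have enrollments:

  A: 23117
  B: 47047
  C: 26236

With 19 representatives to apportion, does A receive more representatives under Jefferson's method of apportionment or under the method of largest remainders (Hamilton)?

Jefferson: A 4, B 10, C 5.
Hamilton: A 5, B 9, C 5.
A gets 4 under Jefferson and 5 under Hamilton.

Hamilton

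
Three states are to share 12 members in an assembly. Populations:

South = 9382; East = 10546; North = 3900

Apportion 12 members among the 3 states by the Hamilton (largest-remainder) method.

South 5, East 5, North 2

Standard divisor: 23828 ÷ 12 ≈ 1985.667.
Standard quotas: South 4.7249, East 5.3111, North 1.9641.
Lower quotas: South 4, East 5, North 1 (sum 10, leaving 2 seats).
Remainders in descending order: North 0.9641, South 0.7249, East 0.3111.
Largest remainders: North, South receive the extra seats.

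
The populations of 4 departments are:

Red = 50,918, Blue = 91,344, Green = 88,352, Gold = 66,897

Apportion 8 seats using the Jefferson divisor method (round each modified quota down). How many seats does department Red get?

1

Standard divisor 297511/8 ≈ 37188.875; standard quotas: Red 1.369, Blue 2.456, Green 2.376, Gold 1.799.
Rounding down gives 1, 2, 2, 1 = 6 seats, so the divisor must be adjusted.
With modified divisor 29900: modified quotas Red 1.703, Blue 3.055, Green 2.955, Gold 2.237.
Rounding down: Red 1, Blue 3, Green 2, Gold 2 (total 8).
Red receives 1.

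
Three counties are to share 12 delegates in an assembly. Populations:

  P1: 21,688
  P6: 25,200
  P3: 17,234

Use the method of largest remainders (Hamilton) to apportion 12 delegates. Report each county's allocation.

The standard divisor is 64122/12 ≈ 5343.5.
Standard quotas: P1 4.0588, P6 4.7160, P3 3.2252.
Lower quotas: P1 4, P6 4, P3 3 (sum 11, leaving 1 seat).
Remainders in descending order: P6 0.7160, P3 0.2252, P1 0.0588.
The surplus seat goes to P6.

P1 4, P6 5, P3 3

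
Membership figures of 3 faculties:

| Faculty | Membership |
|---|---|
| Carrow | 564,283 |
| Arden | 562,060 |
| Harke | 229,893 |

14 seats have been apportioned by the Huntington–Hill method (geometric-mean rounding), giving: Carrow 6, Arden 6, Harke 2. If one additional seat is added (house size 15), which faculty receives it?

Priority for the next seat is population ÷ (√(s·(s+1))).
Priorities: Carrow 87070.757, Arden 86727.741, Harke 93853.424.
Highest priority: Harke.

Harke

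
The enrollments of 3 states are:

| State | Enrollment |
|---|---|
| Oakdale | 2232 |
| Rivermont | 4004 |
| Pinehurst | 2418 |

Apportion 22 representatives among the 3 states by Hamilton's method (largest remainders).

Oakdale 6, Rivermont 10, Pinehurst 6

Standard divisor: 8654 ÷ 22 ≈ 393.364.
Standard quotas: Oakdale 5.674, Rivermont 10.179, Pinehurst 6.147.
Lower quotas: Oakdale 5, Rivermont 10, Pinehurst 6 (sum 21, leaving 1 seat).
Remainders in descending order: Oakdale 0.674, Rivermont 0.179, Pinehurst 0.147.
The surplus seat goes to Oakdale.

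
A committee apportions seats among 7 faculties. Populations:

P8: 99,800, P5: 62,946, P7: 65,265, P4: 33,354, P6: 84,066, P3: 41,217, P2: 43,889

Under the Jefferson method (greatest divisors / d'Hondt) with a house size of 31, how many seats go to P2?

Standard divisor 430537/31 ≈ 13888.29; standard quotas: P8 7.186, P5 4.532, P7 4.699, P4 2.402, P6 6.053, P3 2.968, P2 3.160.
Rounding down gives 7, 4, 4, 2, 6, 2, 3 = 28 seats, so the divisor must be adjusted.
With modified divisor 12530: modified quotas P8 7.965, P5 5.024, P7 5.209, P4 2.662, P6 6.709, P3 3.289, P2 3.503.
Rounding down: P8 7, P5 5, P7 5, P4 2, P6 6, P3 3, P2 3 (total 31).
P2 receives 3.

3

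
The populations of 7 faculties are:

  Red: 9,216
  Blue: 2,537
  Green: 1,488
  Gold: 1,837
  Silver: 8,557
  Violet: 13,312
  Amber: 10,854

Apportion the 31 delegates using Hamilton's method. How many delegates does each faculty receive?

Standard divisor: 47801 ÷ 31 ≈ 1541.968.
Standard quotas: Red 5.9768, Blue 1.6453, Green 0.9650, Gold 1.1913, Silver 5.5494, Violet 8.6331, Amber 7.0391.
Lower quotas: Red 5, Blue 1, Green 0, Gold 1, Silver 5, Violet 8, Amber 7 (sum 27, leaving 4 seats).
Remainders in descending order: Red 0.9768, Green 0.9650, Blue 0.6453, Violet 0.6331, Silver 0.5494, Gold 0.1913, Amber 0.0391.
The surplus seats go to Red, Green, Blue, Violet.

Red=6; Blue=2; Green=1; Gold=1; Silver=5; Violet=9; Amber=7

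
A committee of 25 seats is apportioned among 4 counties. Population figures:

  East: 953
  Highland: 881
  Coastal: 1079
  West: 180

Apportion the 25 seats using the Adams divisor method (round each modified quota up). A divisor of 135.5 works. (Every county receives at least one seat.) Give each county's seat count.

With modified divisor 135.5: modified quotas East 7.033, Highland 6.502, Coastal 7.963, West 1.328.
Rounding up: East 8, Highland 7, Coastal 8, West 2 (total 25).

East 8, Highland 7, Coastal 8, West 2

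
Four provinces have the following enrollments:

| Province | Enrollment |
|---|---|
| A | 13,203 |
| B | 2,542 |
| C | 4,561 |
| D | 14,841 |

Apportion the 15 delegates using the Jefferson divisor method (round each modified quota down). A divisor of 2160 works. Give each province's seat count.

A=6, B=1, C=2, D=6

With modified divisor 2160: modified quotas A 6.112, B 1.177, C 2.112, D 6.871.
Rounding down: A 6, B 1, C 2, D 6 (total 15).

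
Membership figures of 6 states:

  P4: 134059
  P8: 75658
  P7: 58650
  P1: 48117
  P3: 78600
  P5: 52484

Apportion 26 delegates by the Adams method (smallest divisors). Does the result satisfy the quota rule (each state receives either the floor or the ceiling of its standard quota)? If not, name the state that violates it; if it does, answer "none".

none

Standard quotas: P4 7.788, P8 4.395, P7 3.407, P1 2.795, P3 4.566, P5 3.049.
Adams allocation: P4 7, P8 4, P7 4, P1 3, P3 5, P5 3.
Every allocation lies between the lower and upper quota.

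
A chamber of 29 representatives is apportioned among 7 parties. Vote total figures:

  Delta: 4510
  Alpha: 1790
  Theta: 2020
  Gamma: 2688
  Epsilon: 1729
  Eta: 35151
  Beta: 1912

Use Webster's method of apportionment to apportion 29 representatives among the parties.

Delta 3; Alpha 1; Theta 1; Gamma 2; Epsilon 1; Eta 20; Beta 1

Standard divisor 49800/29 ≈ 1717.241; standard quotas: Delta 2.626, Alpha 1.042, Theta 1.176, Gamma 1.565, Epsilon 1.007, Eta 20.469, Beta 1.113.
Rounding to the nearest integer gives Delta 3, Alpha 1, Theta 1, Gamma 2, Epsilon 1, Eta 20, Beta 1 — total 29, matching the house size, so no adjustment is needed.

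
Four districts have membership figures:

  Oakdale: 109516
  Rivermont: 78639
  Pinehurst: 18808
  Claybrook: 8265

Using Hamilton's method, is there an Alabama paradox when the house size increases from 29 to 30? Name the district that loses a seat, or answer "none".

At 29 seats: Oakdale 15, Rivermont 11, Pinehurst 2, Claybrook 1.
At 30 seats: Oakdale 15, Rivermont 11, Pinehurst 3, Claybrook 1.
No district's allocation decreased.

none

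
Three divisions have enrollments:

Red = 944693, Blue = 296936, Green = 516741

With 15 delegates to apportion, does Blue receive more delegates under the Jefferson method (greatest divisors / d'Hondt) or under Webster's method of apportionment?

Webster

Jefferson: Red 9, Blue 2, Green 4.
Webster: Red 8, Blue 3, Green 4.
Blue gets 2 under Jefferson and 3 under Webster.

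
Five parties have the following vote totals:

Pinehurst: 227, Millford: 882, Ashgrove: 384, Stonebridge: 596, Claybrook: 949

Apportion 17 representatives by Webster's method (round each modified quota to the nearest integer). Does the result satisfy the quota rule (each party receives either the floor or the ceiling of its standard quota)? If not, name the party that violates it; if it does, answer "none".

Standard quotas: Pinehurst 1.270, Millford 4.935, Ashgrove 2.149, Stonebridge 3.335, Claybrook 5.310.
Webster allocation: Pinehurst 1, Millford 5, Ashgrove 2, Stonebridge 3, Claybrook 6.
Every allocation lies between the lower and upper quota.

none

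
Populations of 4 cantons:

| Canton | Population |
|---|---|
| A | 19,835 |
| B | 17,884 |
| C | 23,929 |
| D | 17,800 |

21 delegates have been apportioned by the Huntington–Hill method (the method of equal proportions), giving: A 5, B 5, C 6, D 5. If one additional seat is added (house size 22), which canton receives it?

Priority for the next seat is population ÷ (√(s·(s+1))).
Priorities: A 3621.359, B 3265.157, C 3692.325, D 3249.821.
Highest priority: C.

C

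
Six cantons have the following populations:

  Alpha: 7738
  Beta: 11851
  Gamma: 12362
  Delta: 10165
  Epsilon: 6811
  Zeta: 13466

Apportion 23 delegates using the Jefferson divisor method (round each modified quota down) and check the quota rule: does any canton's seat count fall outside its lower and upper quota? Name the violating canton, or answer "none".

none

Standard quotas: Alpha 2.852, Beta 4.369, Gamma 4.557, Delta 3.747, Epsilon 2.511, Zeta 4.964.
Jefferson allocation: Alpha 3, Beta 4, Gamma 5, Delta 4, Epsilon 2, Zeta 5.
Every allocation lies between the lower and upper quota.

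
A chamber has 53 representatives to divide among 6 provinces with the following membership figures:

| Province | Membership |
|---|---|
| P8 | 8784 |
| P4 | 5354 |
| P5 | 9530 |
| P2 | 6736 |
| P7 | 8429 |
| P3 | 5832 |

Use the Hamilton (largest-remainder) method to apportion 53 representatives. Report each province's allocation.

Total 44665; standard divisor 44665/53 ≈ 842.736.
Standard quotas: P8 10.4232, P4 6.3531, P5 11.3084, P2 7.9930, P7 10.0019, P3 6.9203.
Lower quotas: P8 10, P4 6, P5 11, P2 7, P7 10, P3 6 (sum 50, leaving 3 seats).
Remainders in descending order: P2 0.9930, P3 0.9203, P8 0.4232, P4 0.3531, P5 0.3084, P7 0.0019.
The surplus seats go to P2, P3, P8.

P8: 11, P4: 6, P5: 11, P2: 8, P7: 10, P3: 7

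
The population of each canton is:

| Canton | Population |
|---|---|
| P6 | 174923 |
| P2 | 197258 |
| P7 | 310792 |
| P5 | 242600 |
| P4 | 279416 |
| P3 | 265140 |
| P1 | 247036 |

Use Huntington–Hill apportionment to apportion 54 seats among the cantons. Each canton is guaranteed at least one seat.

P6=5; P2=6; P7=10; P5=8; P4=9; P3=8; P1=8

With divisor 32178: modified quotas P6 5.436, P2 6.130, P7 9.659, P5 7.539, P4 8.683, P3 8.240, P1 7.677.
Geometric-mean thresholds: P6 √(5·6)=5.477, P2 √(6·7)=6.481, P7 √(9·10)=9.487, P5 √(7·8)=7.483, P4 √(8·9)=8.485, P3 √(8·9)=8.485, P1 √(7·8)=7.483.
Each quota rounded against its threshold gives P6 5, P2 6, P7 10, P5 8, P4 9, P3 8, P1 8 (total 54).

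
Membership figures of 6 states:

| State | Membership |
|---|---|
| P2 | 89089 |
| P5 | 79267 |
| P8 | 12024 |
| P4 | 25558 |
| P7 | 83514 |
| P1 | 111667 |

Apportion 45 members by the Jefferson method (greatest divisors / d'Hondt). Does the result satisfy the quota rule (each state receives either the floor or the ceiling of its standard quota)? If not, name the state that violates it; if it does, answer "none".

Standard quotas: P2 9.995, P5 8.893, P8 1.349, P4 2.867, P7 9.369, P1 12.527.
Jefferson allocation: P2 10, P5 9, P8 1, P4 3, P7 9, P1 13.
Every allocation lies between the lower and upper quota.

none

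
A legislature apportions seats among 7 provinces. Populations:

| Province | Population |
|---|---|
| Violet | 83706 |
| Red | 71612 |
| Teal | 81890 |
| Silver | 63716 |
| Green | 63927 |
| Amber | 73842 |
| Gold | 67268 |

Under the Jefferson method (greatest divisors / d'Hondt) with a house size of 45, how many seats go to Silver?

6

Standard divisor 505961/45 ≈ 11243.578; standard quotas: Violet 7.445, Red 6.369, Teal 7.283, Silver 5.667, Green 5.686, Amber 6.567, Gold 5.983.
Rounding down gives 7, 6, 7, 5, 5, 6, 5 = 41 seats, so the divisor must be adjusted.
With modified divisor 10500: modified quotas Violet 7.972, Red 6.820, Teal 7.799, Silver 6.068, Green 6.088, Amber 7.033, Gold 6.406.
Rounding down: Violet 7, Red 6, Teal 7, Silver 6, Green 6, Amber 7, Gold 6 (total 45).
Silver receives 6.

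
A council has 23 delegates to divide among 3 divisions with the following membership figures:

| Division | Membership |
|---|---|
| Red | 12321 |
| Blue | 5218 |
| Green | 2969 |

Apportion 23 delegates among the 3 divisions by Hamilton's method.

Red 14; Blue 6; Green 3

Standard divisor: 20508 ÷ 23 ≈ 891.652.
Standard quotas: Red 13.8182, Blue 5.8521, Green 3.3298.
Lower quotas: Red 13, Blue 5, Green 3 (sum 21, leaving 2 seats).
Remainders in descending order: Blue 0.8521, Red 0.8182, Green 0.3298.
Largest remainders: Blue, Red receive the extra seats.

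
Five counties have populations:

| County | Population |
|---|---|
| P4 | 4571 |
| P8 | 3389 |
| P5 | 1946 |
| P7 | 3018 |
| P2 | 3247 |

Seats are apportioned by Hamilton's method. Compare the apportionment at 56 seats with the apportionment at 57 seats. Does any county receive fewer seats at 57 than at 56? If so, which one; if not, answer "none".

none

At 56 seats: P4 16, P8 12, P5 7, P7 10, P2 11.
At 57 seats: P4 16, P8 12, P5 7, P7 11, P2 11.
No county's allocation decreased.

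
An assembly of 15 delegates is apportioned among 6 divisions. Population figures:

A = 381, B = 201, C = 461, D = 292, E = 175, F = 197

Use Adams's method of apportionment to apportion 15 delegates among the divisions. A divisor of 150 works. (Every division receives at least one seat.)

A=3; B=2; C=4; D=2; E=2; F=2

With modified divisor 150: modified quotas A 2.540, B 1.340, C 3.073, D 1.947, E 1.167, F 1.313.
Rounding up: A 3, B 2, C 4, D 2, E 2, F 2 (total 15).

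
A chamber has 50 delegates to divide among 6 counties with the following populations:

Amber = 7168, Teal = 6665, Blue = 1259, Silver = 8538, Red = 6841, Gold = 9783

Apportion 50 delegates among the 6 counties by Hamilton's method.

Total 40254; standard divisor 40254/50 ≈ 805.08.
Standard quotas: Amber 8.9035, Teal 8.2787, Blue 1.5638, Silver 10.6052, Red 8.4973, Gold 12.1516.
Lower quotas: Amber 8, Teal 8, Blue 1, Silver 10, Red 8, Gold 12 (sum 47, leaving 3 seats).
Remainders in descending order: Amber 0.9035, Silver 0.6052, Blue 0.5638, Red 0.4973, Teal 0.2787, Gold 0.1516.
Largest remainders: Amber, Silver, Blue receive the extra seats.

Amber 9; Teal 8; Blue 2; Silver 11; Red 8; Gold 12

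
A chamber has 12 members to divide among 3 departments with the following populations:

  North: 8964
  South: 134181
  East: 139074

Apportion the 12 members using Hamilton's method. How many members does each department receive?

North 0, South 6, East 6

Total 282219; standard divisor 282219/12 ≈ 23518.25.
Standard quotas: North 0.3812, South 5.7054, East 5.9135.
Lower quotas: North 0, South 5, East 5 (sum 10, leaving 2 seats).
Remainders in descending order: East 0.9135, South 0.7054, North 0.3812.
Largest remainders: East, South receive the extra seats.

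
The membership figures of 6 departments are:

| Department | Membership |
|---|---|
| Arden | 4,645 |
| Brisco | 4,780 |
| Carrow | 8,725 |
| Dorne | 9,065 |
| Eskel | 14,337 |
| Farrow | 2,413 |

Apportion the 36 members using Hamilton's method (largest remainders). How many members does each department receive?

Arden 4, Brisco 4, Carrow 7, Dorne 7, Eskel 12, Farrow 2

Total 43965; standard divisor 43965/36 ≈ 1221.25.
Standard quotas: Arden 3.8035, Brisco 3.9140, Carrow 7.1443, Dorne 7.4227, Eskel 11.7396, Farrow 1.9758.
Lower quotas: Arden 3, Brisco 3, Carrow 7, Dorne 7, Eskel 11, Farrow 1 (sum 32, leaving 4 seats).
Remainders in descending order: Farrow 0.9758, Brisco 0.9140, Arden 0.8035, Eskel 0.7396, Dorne 0.4227, Carrow 0.1443.
Largest remainders: Farrow, Brisco, Arden, Eskel receive the extra seats.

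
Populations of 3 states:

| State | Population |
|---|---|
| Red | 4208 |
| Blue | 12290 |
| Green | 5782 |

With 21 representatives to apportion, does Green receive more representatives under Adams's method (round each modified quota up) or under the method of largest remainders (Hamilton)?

Adams: Red 4, Blue 11, Green 6.
Hamilton: Red 4, Blue 12, Green 5.
Green gets 6 under Adams and 5 under Hamilton.

Adams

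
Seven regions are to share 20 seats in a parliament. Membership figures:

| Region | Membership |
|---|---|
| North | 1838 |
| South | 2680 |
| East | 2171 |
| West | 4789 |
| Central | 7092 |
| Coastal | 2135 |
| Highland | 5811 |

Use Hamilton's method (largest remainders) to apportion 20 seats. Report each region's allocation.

North 1, South 2, East 2, West 4, Central 5, Coastal 2, Highland 4

The standard divisor is 26516/20 ≈ 1325.8.
Standard quotas: North 1.3863, South 2.0214, East 1.6375, West 3.6122, Central 5.3492, Coastal 1.6103, Highland 4.3830.
Lower quotas: North 1, South 2, East 1, West 3, Central 5, Coastal 1, Highland 4 (sum 17, leaving 3 seats).
Remainders in descending order: East 0.6375, West 0.6122, Coastal 0.6103, North 0.3863, Highland 0.3830, Central 0.3492, South 0.0214.
The surplus seats go to East, West, Coastal.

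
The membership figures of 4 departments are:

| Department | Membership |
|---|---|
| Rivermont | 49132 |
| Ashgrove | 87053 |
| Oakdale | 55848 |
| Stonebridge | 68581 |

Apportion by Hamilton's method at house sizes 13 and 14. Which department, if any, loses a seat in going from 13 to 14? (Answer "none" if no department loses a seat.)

At 13 seats: Rivermont 3, Ashgrove 4, Oakdale 3, Stonebridge 3.
At 14 seats: Rivermont 2, Ashgrove 5, Oakdale 3, Stonebridge 4.
Rivermont drops from 3 to 2.

Rivermont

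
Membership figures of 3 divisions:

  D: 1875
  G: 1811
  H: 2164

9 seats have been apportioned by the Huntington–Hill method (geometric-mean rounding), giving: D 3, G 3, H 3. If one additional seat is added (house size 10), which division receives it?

Priority for the next seat is population ÷ (√(s·(s+1))).
Priorities: D 541.266, G 522.791, H 624.693.
Highest priority: H.

H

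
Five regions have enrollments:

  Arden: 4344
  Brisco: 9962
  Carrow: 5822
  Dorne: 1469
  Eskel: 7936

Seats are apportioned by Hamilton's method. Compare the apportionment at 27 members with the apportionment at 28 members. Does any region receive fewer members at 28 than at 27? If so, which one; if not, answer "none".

At 27 seats: Arden 4, Brisco 9, Carrow 5, Dorne 2, Eskel 7.
At 28 seats: Arden 4, Brisco 9, Carrow 6, Dorne 1, Eskel 8.
Dorne drops from 2 to 1.

Dorne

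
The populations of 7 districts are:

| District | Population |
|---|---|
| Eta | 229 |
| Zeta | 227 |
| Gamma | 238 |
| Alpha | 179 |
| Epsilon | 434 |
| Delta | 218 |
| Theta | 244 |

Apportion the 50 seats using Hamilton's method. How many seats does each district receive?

The standard divisor is 1769/50 ≈ 35.38.
Standard quotas: Eta 6.473, Zeta 6.416, Gamma 6.727, Alpha 5.059, Epsilon 12.267, Delta 6.162, Theta 6.897.
Lower quotas: Eta 6, Zeta 6, Gamma 6, Alpha 5, Epsilon 12, Delta 6, Theta 6 (sum 47, leaving 3 seats).
Remainders in descending order: Theta 0.897, Gamma 0.727, Eta 0.473, Zeta 0.416, Epsilon 0.267, Delta 0.162, Alpha 0.059.
The surplus seats go to Theta, Gamma, Eta.

Eta=7, Zeta=6, Gamma=7, Alpha=5, Epsilon=12, Delta=6, Theta=7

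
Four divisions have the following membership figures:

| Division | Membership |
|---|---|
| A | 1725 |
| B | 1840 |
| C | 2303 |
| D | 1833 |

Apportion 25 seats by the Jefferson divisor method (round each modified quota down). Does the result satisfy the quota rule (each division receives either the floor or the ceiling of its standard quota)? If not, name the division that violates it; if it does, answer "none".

Standard quotas: A 5.600, B 5.973, C 7.476, D 5.951.
Jefferson allocation: A 5, B 6, C 8, D 6.
Every allocation lies between the lower and upper quota.

none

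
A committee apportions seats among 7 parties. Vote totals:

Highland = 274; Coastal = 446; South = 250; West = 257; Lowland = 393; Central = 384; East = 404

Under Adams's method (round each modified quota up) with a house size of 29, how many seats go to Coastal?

Standard divisor 2408/29 ≈ 83.034; standard quotas: Highland 3.300, Coastal 5.371, South 3.011, West 3.095, Lowland 4.733, Central 4.625, East 4.865.
Rounding up gives 4, 6, 4, 4, 5, 5, 5 = 33 seats, so the divisor must be adjusted.
With modified divisor 94: modified quotas Highland 2.915, Coastal 4.745, South 2.660, West 2.734, Lowland 4.181, Central 4.085, East 4.298.
Rounding up: Highland 3, Coastal 5, South 3, West 3, Lowland 5, Central 5, East 5 (total 29).
Coastal receives 5.

5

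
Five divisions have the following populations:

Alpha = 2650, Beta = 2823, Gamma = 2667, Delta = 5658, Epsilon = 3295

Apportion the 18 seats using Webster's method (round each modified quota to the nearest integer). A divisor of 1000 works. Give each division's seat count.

With modified divisor 1000: modified quotas Alpha 2.650, Beta 2.823, Gamma 2.667, Delta 5.658, Epsilon 3.295.
Rounding to the nearest integer: Alpha 3, Beta 3, Gamma 3, Delta 6, Epsilon 3 (total 18).

Alpha 3; Beta 3; Gamma 3; Delta 6; Epsilon 3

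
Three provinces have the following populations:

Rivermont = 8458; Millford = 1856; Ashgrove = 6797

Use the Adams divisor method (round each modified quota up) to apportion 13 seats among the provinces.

Rivermont 6, Millford 2, Ashgrove 5

Standard divisor 17111/13 ≈ 1316.231; standard quotas: Rivermont 6.426, Millford 1.410, Ashgrove 5.164.
Rounding up gives 7, 2, 6 = 15 seats, so the divisor must be adjusted.
With modified divisor 1600: modified quotas Rivermont 5.286, Millford 1.160, Ashgrove 4.248.
Rounding up: Rivermont 6, Millford 2, Ashgrove 5 (total 13).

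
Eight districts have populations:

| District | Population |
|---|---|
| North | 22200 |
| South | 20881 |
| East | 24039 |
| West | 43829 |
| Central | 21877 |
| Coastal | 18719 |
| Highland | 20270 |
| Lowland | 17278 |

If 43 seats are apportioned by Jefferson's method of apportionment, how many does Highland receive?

Standard divisor 189093/43 ≈ 4397.512; standard quotas: North 5.048, South 4.748, East 5.467, West 9.967, Central 4.975, Coastal 4.257, Highland 4.609, Lowland 3.929.
Rounding down gives 5, 4, 5, 9, 4, 4, 4, 3 = 38 seats, so the divisor must be adjusted.
With modified divisor 4030: modified quotas North 5.509, South 5.181, East 5.965, West 10.876, Central 5.429, Coastal 4.645, Highland 5.030, Lowland 4.287.
Rounding down: North 5, South 5, East 5, West 10, Central 5, Coastal 4, Highland 5, Lowland 4 (total 43).
Highland receives 5.

5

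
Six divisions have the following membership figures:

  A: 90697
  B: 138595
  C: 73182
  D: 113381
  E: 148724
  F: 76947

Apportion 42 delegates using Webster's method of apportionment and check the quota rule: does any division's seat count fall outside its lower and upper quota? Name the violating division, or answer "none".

none

Standard quotas: A 5.938, B 9.074, C 4.791, D 7.423, E 9.737, F 5.038.
Webster allocation: A 6, B 9, C 5, D 7, E 10, F 5.
Every allocation lies between the lower and upper quota.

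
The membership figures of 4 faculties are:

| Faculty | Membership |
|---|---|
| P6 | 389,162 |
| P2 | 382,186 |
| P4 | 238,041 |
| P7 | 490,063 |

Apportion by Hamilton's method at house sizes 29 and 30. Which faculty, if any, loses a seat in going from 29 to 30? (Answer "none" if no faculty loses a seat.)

At 29 seats: P6 8, P2 7, P4 5, P7 9.
At 30 seats: P6 8, P2 7, P4 5, P7 10.
No faculty's allocation decreased.

none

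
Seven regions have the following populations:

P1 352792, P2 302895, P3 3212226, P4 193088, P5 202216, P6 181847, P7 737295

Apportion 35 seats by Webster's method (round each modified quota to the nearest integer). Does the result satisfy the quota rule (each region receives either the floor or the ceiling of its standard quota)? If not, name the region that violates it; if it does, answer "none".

Standard quotas: P1 2.383, P2 2.046, P3 21.694, P4 1.304, P5 1.366, P6 1.228, P7 4.979.
Webster allocation: P1 2, P2 2, P3 23, P4 1, P5 1, P6 1, P7 5.
P3 has quota 21.694 (lower 21, upper 22) but receives 23 — outside the quota interval.

P3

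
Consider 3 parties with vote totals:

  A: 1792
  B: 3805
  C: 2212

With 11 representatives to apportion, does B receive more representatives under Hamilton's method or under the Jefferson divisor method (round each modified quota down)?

Hamilton: A 3, B 5, C 3.
Jefferson: A 2, B 6, C 3.
B gets 5 under Hamilton and 6 under Jefferson.

Jefferson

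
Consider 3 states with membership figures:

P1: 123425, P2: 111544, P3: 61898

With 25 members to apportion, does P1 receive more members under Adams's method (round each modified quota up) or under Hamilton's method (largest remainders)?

Adams: P1 10, P2 10, P3 5.
Hamilton: P1 11, P2 9, P3 5.
P1 gets 10 under Adams and 11 under Hamilton.

Hamilton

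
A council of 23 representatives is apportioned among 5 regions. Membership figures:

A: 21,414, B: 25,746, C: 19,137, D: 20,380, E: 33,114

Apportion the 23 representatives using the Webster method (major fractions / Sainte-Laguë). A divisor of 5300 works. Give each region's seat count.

A 4; B 5; C 4; D 4; E 6

With modified divisor 5300: modified quotas A 4.040, B 4.858, C 3.611, D 3.845, E 6.248.
Rounding to the nearest integer: A 4, B 5, C 4, D 4, E 6 (total 23).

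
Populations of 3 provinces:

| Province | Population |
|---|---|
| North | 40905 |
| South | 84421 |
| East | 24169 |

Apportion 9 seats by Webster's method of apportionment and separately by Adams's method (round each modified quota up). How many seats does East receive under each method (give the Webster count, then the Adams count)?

1 and 2

Webster: North 3, South 5, East 1.
Adams: North 2, South 5, East 2.
East gets 1 under Webster and 2 under Adams.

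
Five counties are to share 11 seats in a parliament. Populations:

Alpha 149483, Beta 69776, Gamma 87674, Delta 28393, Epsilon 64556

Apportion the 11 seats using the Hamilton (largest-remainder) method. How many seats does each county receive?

Alpha: 4, Beta: 2, Gamma: 2, Delta: 1, Epsilon: 2

The standard divisor is 399882/11 ≈ 36352.909.
Standard quotas: Alpha 4.1120, Beta 1.9194, Gamma 2.4117, Delta 0.7810, Epsilon 1.7758.
Lower quotas: Alpha 4, Beta 1, Gamma 2, Delta 0, Epsilon 1 (sum 8, leaving 3 seats).
Remainders in descending order: Beta 0.9194, Delta 0.7810, Epsilon 0.7758, Gamma 0.4117, Alpha 0.1120.
The surplus seats go to Beta, Delta, Epsilon.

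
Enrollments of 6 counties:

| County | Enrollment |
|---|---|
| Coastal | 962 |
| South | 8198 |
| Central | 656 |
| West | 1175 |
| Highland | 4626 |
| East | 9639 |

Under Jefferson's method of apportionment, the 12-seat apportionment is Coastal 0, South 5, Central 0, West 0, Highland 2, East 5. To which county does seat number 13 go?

Priority for the next seat is population ÷ (current seats + 1).
Priorities: Coastal 962.000, South 1366.333, Central 656.000, West 1175.000, Highland 1542.000, East 1606.500.
Highest priority: East.

East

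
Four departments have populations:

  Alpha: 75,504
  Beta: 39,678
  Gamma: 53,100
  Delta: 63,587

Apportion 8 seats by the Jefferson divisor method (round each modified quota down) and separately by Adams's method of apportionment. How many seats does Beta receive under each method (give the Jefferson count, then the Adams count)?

Jefferson: Alpha 3, Beta 1, Gamma 2, Delta 2.
Adams: Alpha 2, Beta 2, Gamma 2, Delta 2.
Beta gets 1 under Jefferson and 2 under Adams.

1 and 2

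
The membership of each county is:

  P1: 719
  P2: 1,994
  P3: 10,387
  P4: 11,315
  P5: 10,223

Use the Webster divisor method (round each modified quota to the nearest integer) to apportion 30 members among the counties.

Standard divisor 34638/30 ≈ 1154.6; standard quotas: P1 0.623, P2 1.727, P3 8.996, P4 9.800, P5 8.854.
Rounding to the nearest integer gives 1, 2, 9, 10, 9 = 31 seats, so the divisor must be adjusted.
With modified divisor 1197: modified quotas P1 0.601, P2 1.666, P3 8.678, P4 9.453, P5 8.541.
Rounding to the nearest integer: P1 1, P2 2, P3 9, P4 9, P5 9 (total 30).

P1 1, P2 2, P3 9, P4 9, P5 9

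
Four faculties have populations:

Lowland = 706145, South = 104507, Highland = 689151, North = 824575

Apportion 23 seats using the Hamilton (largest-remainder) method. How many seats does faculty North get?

8

Standard divisor: 2324378 ÷ 23 ≈ 101059.913.
Standard quotas: Lowland 6.9874, South 1.0341, Highland 6.8192, North 8.1593.
Lower quotas: Lowland 6, South 1, Highland 6, North 8 (sum 21, leaving 2 seats).
Remainders in descending order: Lowland 0.9874, Highland 0.8192, North 0.1593, South 0.0341.
The surplus seats go to Lowland, Highland.
North receives 8.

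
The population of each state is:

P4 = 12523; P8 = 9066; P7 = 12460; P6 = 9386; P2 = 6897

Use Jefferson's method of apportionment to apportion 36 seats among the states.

Standard divisor 50332/36 ≈ 1398.111; standard quotas: P4 8.957, P8 6.484, P7 8.912, P6 6.713, P2 4.933.
Rounding down gives 8, 6, 8, 6, 4 = 32 seats, so the divisor must be adjusted.
With modified divisor 1300: modified quotas P4 9.633, P8 6.974, P7 9.585, P6 7.220, P2 5.305.
Rounding down: P4 9, P8 6, P7 9, P6 7, P2 5 (total 36).

P4 9; P8 6; P7 9; P6 7; P2 5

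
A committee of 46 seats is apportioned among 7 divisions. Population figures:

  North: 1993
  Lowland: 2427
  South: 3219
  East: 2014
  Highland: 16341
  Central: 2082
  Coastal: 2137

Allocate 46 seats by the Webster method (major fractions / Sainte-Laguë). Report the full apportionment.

Standard divisor 30213/46 ≈ 656.804; standard quotas: North 3.034, Lowland 3.695, South 4.901, East 3.066, Highland 24.880, Central 3.170, Coastal 3.254.
Rounding to the nearest integer gives North 3, Lowland 4, South 5, East 3, Highland 25, Central 3, Coastal 3 — total 46, matching the house size, so no adjustment is needed.

North 3, Lowland 4, South 5, East 3, Highland 25, Central 3, Coastal 3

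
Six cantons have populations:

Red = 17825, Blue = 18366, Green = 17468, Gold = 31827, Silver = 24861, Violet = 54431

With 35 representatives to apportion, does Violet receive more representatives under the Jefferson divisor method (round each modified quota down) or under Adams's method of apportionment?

Jefferson

Jefferson: Red 4, Blue 4, Green 3, Gold 7, Silver 5, Violet 12.
Adams: Red 4, Blue 4, Green 4, Gold 7, Silver 5, Violet 11.
Violet gets 12 under Jefferson and 11 under Adams.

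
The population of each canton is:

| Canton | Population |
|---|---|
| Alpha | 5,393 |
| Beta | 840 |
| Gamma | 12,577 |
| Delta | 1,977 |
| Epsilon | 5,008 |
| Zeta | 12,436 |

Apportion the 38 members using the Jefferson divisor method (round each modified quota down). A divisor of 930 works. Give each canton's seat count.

Alpha=5; Beta=0; Gamma=13; Delta=2; Epsilon=5; Zeta=13

With modified divisor 930: modified quotas Alpha 5.799, Beta 0.903, Gamma 13.524, Delta 2.126, Epsilon 5.385, Zeta 13.372.
Rounding down: Alpha 5, Beta 0, Gamma 13, Delta 2, Epsilon 5, Zeta 13 (total 38).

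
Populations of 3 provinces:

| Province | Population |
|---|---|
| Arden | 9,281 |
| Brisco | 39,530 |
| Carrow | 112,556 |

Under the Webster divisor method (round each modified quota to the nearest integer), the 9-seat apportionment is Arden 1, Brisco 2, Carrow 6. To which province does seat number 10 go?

Priority for the next seat is population ÷ (current seats + 0.5).
Priorities: Arden 6187.333, Brisco 15812.000, Carrow 17316.308.
Highest priority: Carrow.

Carrow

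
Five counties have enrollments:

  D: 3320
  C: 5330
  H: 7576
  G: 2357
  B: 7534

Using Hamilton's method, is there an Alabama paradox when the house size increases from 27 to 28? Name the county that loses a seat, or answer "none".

none

At 27 seats: D 3, C 6, H 8, G 2, B 8.
At 28 seats: D 4, C 6, H 8, G 2, B 8.
No county's allocation decreased.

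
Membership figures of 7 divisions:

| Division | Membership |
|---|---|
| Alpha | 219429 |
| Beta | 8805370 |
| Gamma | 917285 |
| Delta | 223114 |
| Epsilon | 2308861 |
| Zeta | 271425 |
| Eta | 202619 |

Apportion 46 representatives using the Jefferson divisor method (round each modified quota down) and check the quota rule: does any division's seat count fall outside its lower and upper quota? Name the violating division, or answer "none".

Beta

Standard quotas: Alpha 0.780, Beta 31.282, Gamma 3.259, Delta 0.793, Epsilon 8.203, Zeta 0.964, Eta 0.720.
Jefferson allocation: Alpha 0, Beta 34, Gamma 3, Delta 0, Epsilon 8, Zeta 1, Eta 0.
Beta has quota 31.282 (lower 31, upper 32) but receives 34 — outside the quota interval.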